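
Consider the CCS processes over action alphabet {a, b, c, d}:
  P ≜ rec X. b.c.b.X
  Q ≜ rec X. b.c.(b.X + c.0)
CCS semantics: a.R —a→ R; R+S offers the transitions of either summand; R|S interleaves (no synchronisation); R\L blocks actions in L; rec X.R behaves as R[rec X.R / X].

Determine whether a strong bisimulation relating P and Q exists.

P ≁ Q

LTS(P): 3 reachable states
  m0 = rec X. b.c.b.X | —b→ m1
  m1 = c.b.(rec X. b.c.b.X) | —c→ m2
  m2 = b.(rec X. b.c.b.X) | —b→ m0
LTS(Q): 4 reachable states
  n0 = rec X. b.c.(b.X + c.0) | —b→ n1
  n1 = c.(b.(rec X. b.c.(b.X + c.0)) + c.0) | —c→ n2
  n2 = b.(rec X. b.c.(b.X + c.0)) + c.0 | —b→ n0, —c→ n3
  n3 = 0 | ·
Partition-refinement fixed point:
  B0 = {m0}
  B1 = {m1}
  B2 = {m2}
  B3 = {n0}
  B4 = {n1}
  B5 = {n2}
  B6 = {n3}
m0 ∈ B0, n0 ∈ B3 → different blocks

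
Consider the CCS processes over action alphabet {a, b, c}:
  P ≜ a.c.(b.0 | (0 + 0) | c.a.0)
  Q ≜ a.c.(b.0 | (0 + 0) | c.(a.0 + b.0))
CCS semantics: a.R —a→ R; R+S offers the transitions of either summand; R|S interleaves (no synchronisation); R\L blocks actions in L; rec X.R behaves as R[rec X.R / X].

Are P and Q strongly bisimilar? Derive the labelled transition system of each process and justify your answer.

P's transition system — 8 states:
  u0 = a.c.(b.0 | (0 + 0) | c.a.0) ⊢ -a-> u1
  u1 = c.(b.0 | (0 + 0) | c.a.0) ⊢ -c-> u2
  u2 = b.0 | (0 + 0) | c.a.0 ⊢ -b-> u3, -c-> u4
  u3 = 0 | (0 + 0) | c.a.0 ⊢ -c-> u5
  u4 = b.0 | (0 + 0) | a.0 ⊢ -a-> u6, -b-> u5
  u5 = 0 | (0 + 0) | a.0 ⊢ -a-> u7
  u6 = b.0 | (0 + 0) | 0 ⊢ -b-> u7
  u7 = 0 | (0 + 0) | 0 ⊢ ∅
Q's transition system — 8 states:
  v0 = a.c.(b.0 | (0 + 0) | c.(a.0 + b.0)) ⊢ -a-> v1
  v1 = c.(b.0 | (0 + 0) | c.(a.0 + b.0)) ⊢ -c-> v2
  v2 = b.0 | (0 + 0) | c.(a.0 + b.0) ⊢ -b-> v3, -c-> v4
  v3 = 0 | (0 + 0) | c.(a.0 + b.0) ⊢ -c-> v5
  v4 = b.0 | (0 + 0) | (a.0 + b.0) ⊢ -a-> v6, -b-> v5, -b-> v6
  v5 = 0 | (0 + 0) | (a.0 + b.0) ⊢ -a-> v7, -b-> v7
  v6 = b.0 | (0 + 0) | 0 ⊢ -b-> v7
  v7 = 0 | (0 + 0) | 0 ⊢ ∅
Bisimilarity quotient blocks:
  B0 = {u0}
  B1 = {u1}
  B2 = {u2}
  B3 = {u3}
  B4 = {u5}
  B5 = {u7, v7}
  B6 = {u4}
  B7 = {u6, v6}
  B8 = {v0}
  B9 = {v1}
  B10 = {v2}
  B11 = {v3}
  B12 = {v5}
  B13 = {v4}
u0 ∈ B0, v0 ∈ B8 → different blocks

P ≁ Q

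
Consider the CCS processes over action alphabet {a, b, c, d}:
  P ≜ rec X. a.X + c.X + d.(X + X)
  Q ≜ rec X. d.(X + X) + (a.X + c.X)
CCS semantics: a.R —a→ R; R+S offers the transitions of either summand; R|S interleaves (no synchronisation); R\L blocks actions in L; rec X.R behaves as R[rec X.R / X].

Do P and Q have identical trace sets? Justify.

YES

P's transition system — 2 states:
  u0 = rec X. a.X + c.X + d.(X + X) | -a-> u0, -c-> u0, -d-> u1
  u1 = (rec X. a.X + c.X + d.(X + X)) + (rec X. a.X + c.X + d.(X + X)) | -a-> u0, -c-> u0, -d-> u1
Q's transition system — 2 states:
  v0 = rec X. d.(X + X) + (a.X + c.X) | -a-> v0, -c-> v0, -d-> v1
  v1 = (rec X. d.(X + X) + (a.X + c.X)) + (rec X. d.(X + X) + (a.X + c.X)) | -a-> v0, -c-> v0, -d-> v1
Partition-refinement fixed point:
  B0 = {u0, u1, v0, v1}
u0 ∈ B0, v0 ∈ B0 → same block
Bisimilar ⇒ trace-equivalent.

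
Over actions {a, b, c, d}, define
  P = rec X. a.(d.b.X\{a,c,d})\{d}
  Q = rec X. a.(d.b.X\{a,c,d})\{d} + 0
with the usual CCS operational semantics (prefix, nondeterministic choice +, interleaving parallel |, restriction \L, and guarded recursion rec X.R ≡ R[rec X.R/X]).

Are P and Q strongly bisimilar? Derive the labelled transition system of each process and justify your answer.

LTS(P): 2 reachable states
  s0 = rec X. a.(d.b.X\{a,c,d})\{d} | =a=> s1
  s1 = (d.b.(rec X. a.(d.b.X\{a,c,d})\{d})\{a,c,d})\{d} | deadlocked
LTS(Q): 2 reachable states
  t0 = rec X. a.(d.b.X\{a,c,d})\{d} + 0 | =a=> t1
  t1 = (d.b.(rec X. a.(d.b.X\{a,c,d})\{d} + 0)\{a,c,d})\{d} | deadlocked
Partition-refinement fixed point:
  B0 = {s0, t0}
  B1 = {s1, t1}
s0 ∈ B0, t0 ∈ B0 → same block

bisimilar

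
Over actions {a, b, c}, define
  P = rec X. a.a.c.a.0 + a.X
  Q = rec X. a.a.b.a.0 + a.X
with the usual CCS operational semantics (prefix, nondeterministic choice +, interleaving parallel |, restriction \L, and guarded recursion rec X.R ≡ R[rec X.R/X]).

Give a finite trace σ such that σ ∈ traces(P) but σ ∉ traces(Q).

LTS(P): 5 reachable states
  u0 = rec X. a.a.c.a.0 + a.X | —a→ u0, —a→ u1
  u1 = a.c.a.0 | —a→ u2
  u2 = c.a.0 | —c→ u3
  u3 = a.0 | —a→ u4
  u4 = 0 | (no moves)
LTS(Q): 5 reachable states
  v0 = rec X. a.a.b.a.0 + a.X | —a→ v0, —a→ v1
  v1 = a.b.a.0 | —a→ v2
  v2 = b.a.0 | —b→ v3
  v3 = a.0 | —a→ v4
  v4 = 0 | (no moves)
Executing aac from P (initial set {u0}):
  after a @ step 1: {u0, u1}
  after a @ step 2: {u0, u1, u2}
  after c @ step 3: {u3}
  ✓ P
Executing aac from Q (initial set {v0}):
  after a @ step 1: {v0, v1}
  after a @ step 2: {v0, v1, v2}
  after c @ step 3: ∅  — Q cannot continue

aac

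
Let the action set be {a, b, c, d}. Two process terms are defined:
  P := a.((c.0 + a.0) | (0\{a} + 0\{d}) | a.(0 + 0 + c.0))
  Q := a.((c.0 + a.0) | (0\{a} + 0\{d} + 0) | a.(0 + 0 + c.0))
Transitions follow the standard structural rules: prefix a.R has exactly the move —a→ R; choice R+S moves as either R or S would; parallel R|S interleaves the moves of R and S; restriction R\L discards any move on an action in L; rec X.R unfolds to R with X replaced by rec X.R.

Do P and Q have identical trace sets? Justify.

Reachable graph of P (7 states):
  u0 = a.((c.0 + a.0) | (0\{a} + 0\{d}) | a.(0 + 0 + c.0)) has moves =a=> u1
  u1 = (c.0 + a.0) | (0\{a} + 0\{d}) | a.(0 + 0 + c.0) has moves =a=> u2, =a=> u3, =c=> u3
  u2 = (c.0 + a.0) | (0\{a} + 0\{d}) | (0 + 0 + c.0) has moves =a=> u4, =c=> u4, =c=> u5
  u3 = 0 | (0\{a} + 0\{d}) | a.(0 + 0 + c.0) has moves =a=> u4
  u4 = 0 | (0\{a} + 0\{d}) | (0 + 0 + c.0) has moves =c=> u6
  u5 = (c.0 + a.0) | (0\{a} + 0\{d}) | 0 has moves =a=> u6, =c=> u6
  u6 = 0 | (0\{a} + 0\{d}) | 0 has moves deadlocked
Reachable graph of Q (7 states):
  v0 = a.((c.0 + a.0) | (0\{a} + 0\{d} + 0) | a.(0 + 0 + c.0)) has moves =a=> v1
  v1 = (c.0 + a.0) | (0\{a} + 0\{d} + 0) | a.(0 + 0 + c.0) has moves =a=> v2, =a=> v3, =c=> v3
  v2 = (c.0 + a.0) | (0\{a} + 0\{d} + 0) | (0 + 0 + c.0) has moves =a=> v4, =c=> v4, =c=> v5
  v3 = 0 | (0\{a} + 0\{d} + 0) | a.(0 + 0 + c.0) has moves =a=> v4
  v4 = 0 | (0\{a} + 0\{d} + 0) | (0 + 0 + c.0) has moves =c=> v6
  v5 = (c.0 + a.0) | (0\{a} + 0\{d} + 0) | 0 has moves =a=> v6, =c=> v6
  v6 = 0 | (0\{a} + 0\{d} + 0) | 0 has moves deadlocked
Partition-refinement fixed point:
  B0 = {u0, v0}
  B1 = {u1, v1}
  B2 = {u3, v3}
  B3 = {u4, v4}
  B4 = {u6, v6}
  B5 = {u2, v2}
  B6 = {u5, v5}
u0 ∈ B0, v0 ∈ B0 → same block
Bisimilar ⇒ trace-equivalent.

YES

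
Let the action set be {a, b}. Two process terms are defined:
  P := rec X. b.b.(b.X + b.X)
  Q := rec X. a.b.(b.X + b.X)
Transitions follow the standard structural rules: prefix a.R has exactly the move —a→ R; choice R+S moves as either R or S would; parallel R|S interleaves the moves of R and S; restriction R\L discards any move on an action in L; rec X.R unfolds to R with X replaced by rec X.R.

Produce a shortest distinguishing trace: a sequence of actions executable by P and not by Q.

b

LTS(P): 3 reachable states
  u0 = rec X. b.b.(b.X + b.X) ⊢ --b--▸ u1
  u1 = b.(b.(rec X. b.b.(b.X + b.X)) + b.(rec X. b.b.(b.X + b.X))) ⊢ --b--▸ u2
  u2 = b.(rec X. b.b.(b.X + b.X)) + b.(rec X. b.b.(b.X + b.X)) ⊢ --b--▸ u0
LTS(Q): 3 reachable states
  v0 = rec X. a.b.(b.X + b.X) ⊢ --a--▸ v1
  v1 = b.(b.(rec X. a.b.(b.X + b.X)) + b.(rec X. a.b.(b.X + b.X))) ⊢ --b--▸ v2
  v2 = b.(rec X. a.b.(b.X + b.X)) + b.(rec X. a.b.(b.X + b.X)) ⊢ --b--▸ v0
Trace ⟨b⟩ through P, begin at {u0}:
  [1] b ⇒ {u1}
  — P admits the full trace.
Trace ⟨b⟩ through Q, begin at {v0}:
  [1] b ⇒ ∅  — Q cannot continue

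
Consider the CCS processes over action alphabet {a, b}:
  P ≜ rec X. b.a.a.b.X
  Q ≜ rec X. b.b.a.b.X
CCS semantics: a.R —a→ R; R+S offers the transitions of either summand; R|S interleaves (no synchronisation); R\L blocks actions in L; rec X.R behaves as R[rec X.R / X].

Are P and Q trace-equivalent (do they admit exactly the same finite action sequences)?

Reachable graph of P (4 states):
  m0 = rec X. b.a.a.b.X → ··b··> m1
  m1 = a.a.b.(rec X. b.a.a.b.X) → ··a··> m2
  m2 = a.b.(rec X. b.a.a.b.X) → ··a··> m3
  m3 = b.(rec X. b.a.a.b.X) → ··b··> m0
Reachable graph of Q (4 states):
  n0 = rec X. b.b.a.b.X → ··b··> n1
  n1 = b.a.b.(rec X. b.b.a.b.X) → ··b··> n2
  n2 = a.b.(rec X. b.b.a.b.X) → ··a··> n3
  n3 = b.(rec X. b.b.a.b.X) → ··b··> n0
Executing ba from P (initial set {m0}):
  [1] b ⇒ {m1}
  [2] a ⇒ {m2}
  ✓ P
Executing ba from Q (initial set {n0}):
  [1] b ⇒ {n1}
  [2] a ⇒ ∅  — Q cannot continue

NO — witness ⟨ba⟩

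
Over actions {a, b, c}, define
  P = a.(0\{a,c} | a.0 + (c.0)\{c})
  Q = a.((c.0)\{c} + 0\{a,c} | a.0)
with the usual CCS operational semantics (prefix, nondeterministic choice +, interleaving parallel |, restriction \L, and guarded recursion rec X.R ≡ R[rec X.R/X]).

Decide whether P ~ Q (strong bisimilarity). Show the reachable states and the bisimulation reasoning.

P ~ Q

Reachable graph of P (3 states):
  u0 = a.(0\{a,c} | a.0 + (c.0)\{c}) → =a=> u1
  u1 = 0\{a,c} | a.0 + (c.0)\{c} → =a=> u2
  u2 = 0\{a,c} | 0 → ∅
Reachable graph of Q (3 states):
  v0 = a.((c.0)\{c} + 0\{a,c} | a.0) → =a=> v1
  v1 = (c.0)\{c} + 0\{a,c} | a.0 → =a=> v2
  v2 = 0\{a,c} | 0 → ∅
Partition-refinement fixed point:
  B0 = {u0, v0}
  B1 = {u1, v1}
  B2 = {u2, v2}
u0 ∈ B0, v0 ∈ B0 → same block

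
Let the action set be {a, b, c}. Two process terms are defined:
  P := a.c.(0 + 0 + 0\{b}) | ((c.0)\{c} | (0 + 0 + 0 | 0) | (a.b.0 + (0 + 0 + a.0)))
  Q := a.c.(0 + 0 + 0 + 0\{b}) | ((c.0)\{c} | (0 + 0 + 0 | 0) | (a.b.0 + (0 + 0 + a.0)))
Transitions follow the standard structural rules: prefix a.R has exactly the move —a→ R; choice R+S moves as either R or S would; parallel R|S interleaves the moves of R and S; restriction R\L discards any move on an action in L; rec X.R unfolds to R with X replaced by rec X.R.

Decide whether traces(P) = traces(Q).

P's transition system — 9 states:
  m0 = a.c.(0 + 0 + 0\{b}) | ((c.0)\{c} | (0 + 0 + 0 | 0) | (a.b.0 + (0 + 0 + a.0))) has moves —a→ m1, —a→ m2, —a→ m3
  m1 = a.c.(0 + 0 + 0\{b}) | ((c.0)\{c} | (0 + 0 + 0 | 0) | 0) has moves —a→ m4
  m2 = a.c.(0 + 0 + 0\{b}) | ((c.0)\{c} | (0 + 0 + 0 | 0) | b.0) has moves —a→ m5, —b→ m1
  m3 = c.(0 + 0 + 0\{b}) | ((c.0)\{c} | (0 + 0 + 0 | 0) | (a.b.0 + (0 + 0 + a.0))) has moves —a→ m4, —a→ m5, —c→ m6
  m4 = c.(0 + 0 + 0\{b}) | ((c.0)\{c} | (0 + 0 + 0 | 0) | 0) has moves —c→ m7
  m5 = c.(0 + 0 + 0\{b}) | ((c.0)\{c} | (0 + 0 + 0 | 0) | b.0) has moves —b→ m4, —c→ m8
  m6 = (0 + 0 + 0\{b}) | ((c.0)\{c} | (0 + 0 + 0 | 0) | (a.b.0 + (0 + 0 + a.0))) has moves —a→ m7, —a→ m8
  m7 = (0 + 0 + 0\{b}) | ((c.0)\{c} | (0 + 0 + 0 | 0) | 0) has moves ·
  m8 = (0 + 0 + 0\{b}) | ((c.0)\{c} | (0 + 0 + 0 | 0) | b.0) has moves —b→ m7
Q's transition system — 9 states:
  n0 = a.c.(0 + 0 + 0 + 0\{b}) | ((c.0)\{c} | (0 + 0 + 0 | 0) | (a.b.0 + (0 + 0 + a.0))) has moves —a→ n1, —a→ n2, —a→ n3
  n1 = a.c.(0 + 0 + 0 + 0\{b}) | ((c.0)\{c} | (0 + 0 + 0 | 0) | 0) has moves —a→ n4
  n2 = a.c.(0 + 0 + 0 + 0\{b}) | ((c.0)\{c} | (0 + 0 + 0 | 0) | b.0) has moves —a→ n5, —b→ n1
  n3 = c.(0 + 0 + 0 + 0\{b}) | ((c.0)\{c} | (0 + 0 + 0 | 0) | (a.b.0 + (0 + 0 + a.0))) has moves —a→ n4, —a→ n5, —c→ n6
  n4 = c.(0 + 0 + 0 + 0\{b}) | ((c.0)\{c} | (0 + 0 + 0 | 0) | 0) has moves —c→ n7
  n5 = c.(0 + 0 + 0 + 0\{b}) | ((c.0)\{c} | (0 + 0 + 0 | 0) | b.0) has moves —b→ n4, —c→ n8
  n6 = (0 + 0 + 0 + 0\{b}) | ((c.0)\{c} | (0 + 0 + 0 | 0) | (a.b.0 + (0 + 0 + a.0))) has moves —a→ n7, —a→ n8
  n7 = (0 + 0 + 0 + 0\{b}) | ((c.0)\{c} | (0 + 0 + 0 | 0) | 0) has moves ·
  n8 = (0 + 0 + 0 + 0\{b}) | ((c.0)\{c} | (0 + 0 + 0 | 0) | b.0) has moves —b→ n7
Partition-refinement fixed point:
  B0 = {m0, n0}
  B1 = {m2, n2}
  B2 = {m1, n1}
  B3 = {m4, n4}
  B4 = {m7, n7}
  B5 = {m5, n5}
  B6 = {m8, n8}
  B7 = {m3, n3}
  B8 = {m6, n6}
m0 ∈ B0, n0 ∈ B0 → same block
Bisimilar ⇒ trace-equivalent.

trace-equivalent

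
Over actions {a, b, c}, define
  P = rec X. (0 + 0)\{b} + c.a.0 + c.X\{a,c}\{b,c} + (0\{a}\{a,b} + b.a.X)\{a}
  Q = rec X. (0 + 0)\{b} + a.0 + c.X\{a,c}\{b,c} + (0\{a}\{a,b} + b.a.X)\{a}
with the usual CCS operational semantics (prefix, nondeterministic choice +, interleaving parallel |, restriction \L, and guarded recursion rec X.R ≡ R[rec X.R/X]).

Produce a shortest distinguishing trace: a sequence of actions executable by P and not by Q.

Reachable graph of P (5 states):
  s0 = rec X. (0 + 0)\{b} + c.a.0 + c.X\{a,c}\{b,c} + (0\{a}\{a,b} + b.a.X)\{a} → --b--▸ s1, --c--▸ s2, --c--▸ s3
  s1 = (a.(rec X. (0 + 0)\{b} + c.a.0 + c.X\{a,c}\{b,c} + (0\{a}\{a,b} + b.a.X)\{a}))\{a} → (no moves)
  s2 = (rec X. (0 + 0)\{b} + c.a.0 + c.X\{a,c}\{b,c} + (0\{a}\{a,b} + b.a.X)\{a})\{a,c}\{b,c} → (no moves)
  s3 = a.0 → --a--▸ s4
  s4 = 0 → (no moves)
Reachable graph of Q (4 states):
  t0 = rec X. (0 + 0)\{b} + a.0 + c.X\{a,c}\{b,c} + (0\{a}\{a,b} + b.a.X)\{a} → --a--▸ t1, --b--▸ t2, --c--▸ t3
  t1 = 0 → (no moves)
  t2 = (a.(rec X. (0 + 0)\{b} + a.0 + c.X\{a,c}\{b,c} + (0\{a}\{a,b} + b.a.X)\{a}))\{a} → (no moves)
  t3 = (rec X. (0 + 0)\{b} + a.0 + c.X\{a,c}\{b,c} + (0\{a}\{a,b} + b.a.X)\{a})\{a,c}\{b,c} → (no moves)
Run σ = ⟨ca⟩ on P: start {s0}
  step 1 (c): {s2, s3}
  step 2 (a): {s4}
  P completes σ.
Run σ = ⟨ca⟩ on Q: start {t0}
  step 1 (c): {t3}
  step 2 (a): ∅ (Q stuck)

ca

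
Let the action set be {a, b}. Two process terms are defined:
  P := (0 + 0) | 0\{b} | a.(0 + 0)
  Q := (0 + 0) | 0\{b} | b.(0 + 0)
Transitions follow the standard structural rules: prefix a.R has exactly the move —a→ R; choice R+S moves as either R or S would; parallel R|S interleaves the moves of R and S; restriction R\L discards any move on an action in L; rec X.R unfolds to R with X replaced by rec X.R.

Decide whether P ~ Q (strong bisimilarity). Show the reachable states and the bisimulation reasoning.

NO

Reachable graph of P (2 states):
  s0 = (0 + 0) | 0\{b} | a.(0 + 0) → ··a··> s1
  s1 = (0 + 0) | 0\{b} | (0 + 0) → deadlocked
Reachable graph of Q (2 states):
  t0 = (0 + 0) | 0\{b} | b.(0 + 0) → ··b··> t1
  t1 = (0 + 0) | 0\{b} | (0 + 0) → deadlocked
Partition-refinement fixed point:
  B0 = {s0}
  B1 = {s1, t1}
  B2 = {t0}
s0 ∈ B0, t0 ∈ B2 → different blocks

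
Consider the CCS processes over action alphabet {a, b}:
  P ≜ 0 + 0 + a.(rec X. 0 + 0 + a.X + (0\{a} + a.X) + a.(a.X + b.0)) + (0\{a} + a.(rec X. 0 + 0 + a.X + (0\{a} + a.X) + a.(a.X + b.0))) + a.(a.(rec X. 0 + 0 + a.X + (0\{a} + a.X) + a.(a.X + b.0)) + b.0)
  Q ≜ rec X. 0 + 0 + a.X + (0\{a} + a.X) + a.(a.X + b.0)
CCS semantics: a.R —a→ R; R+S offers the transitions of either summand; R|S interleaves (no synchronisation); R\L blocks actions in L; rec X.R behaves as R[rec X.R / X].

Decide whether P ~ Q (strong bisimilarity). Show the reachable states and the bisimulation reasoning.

P's transition system — 4 states:
  m0 = 0 + 0 + a.(rec X. 0 + 0 + a.X + (0\{a} + a.X) + a.(a.X + b.0)) + (0\{a} + a.(rec X. 0 + 0 + a.X + (0\{a} + a.X) + a.(a.X + b.0))) + a.(a.(rec X. 0 + 0 + a.X + (0\{a} + a.X) + a.(a.X + b.0)) + b.0) → —a→ m1, —a→ m2
  m1 = a.(rec X. 0 + 0 + a.X + (0\{a} + a.X) + a.(a.X + b.0)) + b.0 → —a→ m2, —b→ m3
  m2 = rec X. 0 + 0 + a.X + (0\{a} + a.X) + a.(a.X + b.0) → —a→ m1, —a→ m2
  m3 = 0 → ∅
Q's transition system — 3 states:
  n0 = rec X. 0 + 0 + a.X + (0\{a} + a.X) + a.(a.X + b.0) → —a→ n0, —a→ n1
  n1 = a.(rec X. 0 + 0 + a.X + (0\{a} + a.X) + a.(a.X + b.0)) + b.0 → —a→ n0, —b→ n2
  n2 = 0 → ∅
Coarsest stable partition (strong bisimilarity classes):
  B0 = {m0, m2, n0}
  B1 = {m1, n1}
  B2 = {m3, n2}
m0 ∈ B0, n0 ∈ B0 → same block

bisimilar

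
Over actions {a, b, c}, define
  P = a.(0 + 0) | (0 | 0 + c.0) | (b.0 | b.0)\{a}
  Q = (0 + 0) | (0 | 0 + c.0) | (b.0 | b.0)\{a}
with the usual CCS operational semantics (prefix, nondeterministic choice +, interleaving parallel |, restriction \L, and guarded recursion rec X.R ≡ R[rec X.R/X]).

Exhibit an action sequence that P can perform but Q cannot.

P's transition system — 16 states:
  u0 = a.(0 + 0) | (0 | 0 + c.0) | (b.0 | b.0)\{a} → —a→ u1, —b→ u2, —b→ u3, —c→ u4
  u1 = (0 + 0) | (0 | 0 + c.0) | (b.0 | b.0)\{a} → —b→ u5, —b→ u6, —c→ u7
  u2 = a.(0 + 0) | (0 | 0 + c.0) | (0 | b.0)\{a} → —a→ u5, —b→ u8, —c→ u9
  u3 = a.(0 + 0) | (0 | 0 + c.0) | (b.0 | 0)\{a} → —a→ u6, —b→ u8, —c→ u10
  u4 = a.(0 + 0) | 0 | (b.0 | b.0)\{a} → —a→ u7, —b→ u10, —b→ u9
  u5 = (0 + 0) | (0 | 0 + c.0) | (0 | b.0)\{a} → —b→ u11, —c→ u12
  u6 = (0 + 0) | (0 | 0 + c.0) | (b.0 | 0)\{a} → —b→ u11, —c→ u13
  u7 = (0 + 0) | 0 | (b.0 | b.0)\{a} → —b→ u12, —b→ u13
  u8 = a.(0 + 0) | (0 | 0 + c.0) | (0 | 0)\{a} → —a→ u11, —c→ u14
  u9 = a.(0 + 0) | 0 | (0 | b.0)\{a} → —a→ u12, —b→ u14
  u10 = a.(0 + 0) | 0 | (b.0 | 0)\{a} → —a→ u13, —b→ u14
  u11 = (0 + 0) | (0 | 0 + c.0) | (0 | 0)\{a} → —c→ u15
  u12 = (0 + 0) | 0 | (0 | b.0)\{a} → —b→ u15
  u13 = (0 + 0) | 0 | (b.0 | 0)\{a} → —b→ u15
  u14 = a.(0 + 0) | 0 | (0 | 0)\{a} → —a→ u15
  u15 = (0 + 0) | 0 | (0 | 0)\{a} → stopped
Q's transition system — 8 states:
  v0 = (0 + 0) | (0 | 0 + c.0) | (b.0 | b.0)\{a} → —b→ v1, —b→ v2, —c→ v3
  v1 = (0 + 0) | (0 | 0 + c.0) | (0 | b.0)\{a} → —b→ v4, —c→ v5
  v2 = (0 + 0) | (0 | 0 + c.0) | (b.0 | 0)\{a} → —b→ v4, —c→ v6
  v3 = (0 + 0) | 0 | (b.0 | b.0)\{a} → —b→ v5, —b→ v6
  v4 = (0 + 0) | (0 | 0 + c.0) | (0 | 0)\{a} → —c→ v7
  v5 = (0 + 0) | 0 | (0 | b.0)\{a} → —b→ v7
  v6 = (0 + 0) | 0 | (b.0 | 0)\{a} → —b→ v7
  v7 = (0 + 0) | 0 | (0 | 0)\{a} → stopped
Trace ⟨a⟩ through P, begin at {u0}:
  [1] a ⇒ {u1}
  P completes σ.
Trace ⟨a⟩ through Q, begin at {v0}:
  [1] a ⇒ ∅ (Q stuck)

a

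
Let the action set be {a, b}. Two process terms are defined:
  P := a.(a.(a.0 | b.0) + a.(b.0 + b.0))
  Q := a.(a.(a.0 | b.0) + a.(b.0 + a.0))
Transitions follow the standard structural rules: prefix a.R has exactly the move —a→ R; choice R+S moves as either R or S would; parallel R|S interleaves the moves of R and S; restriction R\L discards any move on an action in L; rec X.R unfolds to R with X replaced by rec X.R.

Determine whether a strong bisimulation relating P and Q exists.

LTS(P): 8 reachable states
  p0 = a.(a.(a.0 | b.0) + a.(b.0 + b.0)) ⊢ ··a··> p1
  p1 = a.(a.0 | b.0) + a.(b.0 + b.0) ⊢ ··a··> p2, ··a··> p3
  p2 = a.0 | b.0 ⊢ ··a··> p4, ··b··> p5
  p3 = b.0 + b.0 ⊢ ··b··> p6
  p4 = 0 | b.0 ⊢ ··b··> p7
  p5 = a.0 | 0 ⊢ ··a··> p7
  p6 = 0 ⊢ deadlocked
  p7 = 0 | 0 ⊢ deadlocked
LTS(Q): 8 reachable states
  q0 = a.(a.(a.0 | b.0) + a.(b.0 + a.0)) ⊢ ··a··> q1
  q1 = a.(a.0 | b.0) + a.(b.0 + a.0) ⊢ ··a··> q2, ··a··> q3
  q2 = a.0 | b.0 ⊢ ··a··> q4, ··b··> q5
  q3 = b.0 + a.0 ⊢ ··a··> q6, ··b··> q6
  q4 = 0 | b.0 ⊢ ··b··> q7
  q5 = a.0 | 0 ⊢ ··a··> q7
  q6 = 0 ⊢ deadlocked
  q7 = 0 | 0 ⊢ deadlocked
Coarsest stable partition (strong bisimilarity classes):
  B0 = {p0}
  B1 = {p1}
  B2 = {p3, p4, q4}
  B3 = {p6, p7, q6, q7}
  B4 = {p2, q2}
  B5 = {p5, q5}
  B6 = {q0}
  B7 = {q1}
  B8 = {q3}
p0 ∈ B0, q0 ∈ B6 → different blocks

not bisimilar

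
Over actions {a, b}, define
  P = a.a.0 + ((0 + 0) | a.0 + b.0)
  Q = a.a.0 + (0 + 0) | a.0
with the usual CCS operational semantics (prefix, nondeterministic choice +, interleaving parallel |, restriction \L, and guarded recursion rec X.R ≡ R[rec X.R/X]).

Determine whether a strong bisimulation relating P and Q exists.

P's transition system — 4 states:
  p0 = a.a.0 + ((0 + 0) | a.0 + b.0) :: --a--▸ p1, --a--▸ p2, --b--▸ p3
  p1 = (0 + 0) | 0 :: (no moves)
  p2 = a.0 :: --a--▸ p3
  p3 = 0 :: (no moves)
Q's transition system — 4 states:
  q0 = a.a.0 + (0 + 0) | a.0 :: --a--▸ q1, --a--▸ q2
  q1 = (0 + 0) | 0 :: (no moves)
  q2 = a.0 :: --a--▸ q3
  q3 = 0 :: (no moves)
Coarsest stable partition (strong bisimilarity classes):
  B0 = {p0}
  B1 = {p1, p3, q1, q3}
  B2 = {p2, q2}
  B3 = {q0}
p0 ∈ B0, q0 ∈ B3 → different blocks

not bisimilar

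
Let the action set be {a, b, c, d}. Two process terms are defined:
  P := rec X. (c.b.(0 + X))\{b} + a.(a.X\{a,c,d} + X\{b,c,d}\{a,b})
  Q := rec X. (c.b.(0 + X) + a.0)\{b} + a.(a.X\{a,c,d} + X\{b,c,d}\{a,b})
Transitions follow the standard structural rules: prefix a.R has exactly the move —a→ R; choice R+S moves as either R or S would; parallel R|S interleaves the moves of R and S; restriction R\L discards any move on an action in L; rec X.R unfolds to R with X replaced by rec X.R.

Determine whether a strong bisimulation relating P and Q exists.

NO

P's transition system — 4 states:
  s0 = rec X. (c.b.(0 + X))\{b} + a.(a.X\{a,c,d} + X\{b,c,d}\{a,b}) has moves —a→ s1, —c→ s2
  s1 = a.(rec X. (c.b.(0 + X))\{b} + a.(a.X\{a,c,d} + X\{b,c,d}\{a,b}))\{a,c,d} + (rec X. (c.b.(0 + X))\{b} + a.(a.X\{a,c,d} + X\{b,c,d}\{a,b}))\{b,c,d}\{a,b} has moves —a→ s3
  s2 = (b.(0 + (rec X. (c.b.(0 + X))\{b} + a.(a.X\{a,c,d} + X\{b,c,d}\{a,b}))))\{b} has moves (no moves)
  s3 = (rec X. (c.b.(0 + X))\{b} + a.(a.X\{a,c,d} + X\{b,c,d}\{a,b}))\{a,c,d} has moves (no moves)
Q's transition system — 5 states:
  t0 = rec X. (c.b.(0 + X) + a.0)\{b} + a.(a.X\{a,c,d} + X\{b,c,d}\{a,b}) has moves —a→ t1, —a→ t2, —c→ t3
  t1 = 0\{b} has moves (no moves)
  t2 = a.(rec X. (c.b.(0 + X) + a.0)\{b} + a.(a.X\{a,c,d} + X\{b,c,d}\{a,b}))\{a,c,d} + (rec X. (c.b.(0 + X) + a.0)\{b} + a.(a.X\{a,c,d} + X\{b,c,d}\{a,b}))\{b,c,d}\{a,b} has moves —a→ t4
  t3 = (b.(0 + (rec X. (c.b.(0 + X) + a.0)\{b} + a.(a.X\{a,c,d} + X\{b,c,d}\{a,b}))))\{b} has moves (no moves)
  t4 = (rec X. (c.b.(0 + X) + a.0)\{b} + a.(a.X\{a,c,d} + X\{b,c,d}\{a,b}))\{a,c,d} has moves (no moves)
Partition-refinement fixed point:
  B0 = {s0}
  B1 = {s1, t2}
  B2 = {s2, s3, t1, t3, t4}
  B3 = {t0}
s0 ∈ B0, t0 ∈ B3 → different blocks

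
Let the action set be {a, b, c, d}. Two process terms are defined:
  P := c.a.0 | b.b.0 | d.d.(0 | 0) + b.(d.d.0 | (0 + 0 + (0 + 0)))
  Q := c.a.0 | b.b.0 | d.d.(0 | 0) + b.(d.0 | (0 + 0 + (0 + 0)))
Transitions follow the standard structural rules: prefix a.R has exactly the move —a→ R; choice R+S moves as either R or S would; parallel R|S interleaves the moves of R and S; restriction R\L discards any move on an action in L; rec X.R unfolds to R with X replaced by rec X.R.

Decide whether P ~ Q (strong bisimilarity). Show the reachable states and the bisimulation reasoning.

P's transition system — 30 states:
  u0 = c.a.0 | b.b.0 | d.d.(0 | 0) + b.(d.d.0 | (0 + 0 + (0 + 0))) ⊢ ··b··> u1, ··b··> u2, ··c··> u3, ··d··> u4
  u1 = c.a.0 | b.0 | d.d.(0 | 0) ⊢ ··b··> u5, ··c··> u6, ··d··> u7
  u2 = d.d.0 | (0 + 0 + (0 + 0)) ⊢ ··d··> u8
  u3 = a.0 | b.b.0 | d.d.(0 | 0) ⊢ ··a··> u9, ··b··> u6, ··d··> u10
  u4 = c.a.0 | b.b.0 | d.(0 | 0) ⊢ ··b··> u7, ··c··> u10, ··d··> u11
  u5 = c.a.0 | 0 | d.d.(0 | 0) ⊢ ··c··> u12, ··d··> u13
  u6 = a.0 | b.0 | d.d.(0 | 0) ⊢ ··a··> u14, ··b··> u12, ··d··> u15
  u7 = c.a.0 | b.0 | d.(0 | 0) ⊢ ··b··> u13, ··c··> u15, ··d··> u16
  u8 = d.0 | (0 + 0 + (0 + 0)) ⊢ ··d··> u17
  u9 = 0 | b.b.0 | d.d.(0 | 0) ⊢ ··b··> u14, ··d··> u18
  u10 = a.0 | b.b.0 | d.(0 | 0) ⊢ ··a··> u18, ··b··> u15, ··d··> u19
  u11 = c.a.0 | b.b.0 | (0 | 0) ⊢ ··b··> u16, ··c··> u19
  u12 = a.0 | 0 | d.d.(0 | 0) ⊢ ··a··> u20, ··d··> u21
  u13 = c.a.0 | 0 | d.(0 | 0) ⊢ ··c··> u21, ··d··> u22
  u14 = 0 | b.0 | d.d.(0 | 0) ⊢ ··b··> u20, ··d··> u23
  u15 = a.0 | b.0 | d.(0 | 0) ⊢ ··a··> u23, ··b··> u21, ··d··> u24
  u16 = c.a.0 | b.0 | (0 | 0) ⊢ ··b··> u22, ··c··> u24
  u17 = 0 | (0 + 0 + (0 + 0)) ⊢ ∅
  u18 = 0 | b.b.0 | d.(0 | 0) ⊢ ··b··> u23, ··d··> u25
  u19 = a.0 | b.b.0 | (0 | 0) ⊢ ··a··> u25, ··b··> u24
  u20 = 0 | 0 | d.d.(0 | 0) ⊢ ··d··> u26
  u21 = a.0 | 0 | d.(0 | 0) ⊢ ··a··> u26, ··d··> u27
  u22 = c.a.0 | 0 | (0 | 0) ⊢ ··c··> u27
  u23 = 0 | b.0 | d.(0 | 0) ⊢ ··b··> u26, ··d··> u28
  u24 = a.0 | b.0 | (0 | 0) ⊢ ··a··> u28, ··b··> u27
  u25 = 0 | b.b.0 | (0 | 0) ⊢ ··b··> u28
  u26 = 0 | 0 | d.(0 | 0) ⊢ ··d··> u29
  u27 = a.0 | 0 | (0 | 0) ⊢ ··a··> u29
  u28 = 0 | b.0 | (0 | 0) ⊢ ··b··> u29
  u29 = 0 | 0 | (0 | 0) ⊢ ∅
Q's transition system — 29 states:
  v0 = c.a.0 | b.b.0 | d.d.(0 | 0) + b.(d.0 | (0 + 0 + (0 + 0))) ⊢ ··b··> v1, ··b··> v2, ··c··> v3, ··d··> v4
  v1 = c.a.0 | b.0 | d.d.(0 | 0) ⊢ ··b··> v5, ··c··> v6, ··d··> v7
  v2 = d.0 | (0 + 0 + (0 + 0)) ⊢ ··d··> v8
  v3 = a.0 | b.b.0 | d.d.(0 | 0) ⊢ ··a··> v9, ··b··> v6, ··d··> v10
  v4 = c.a.0 | b.b.0 | d.(0 | 0) ⊢ ··b··> v7, ··c··> v10, ··d··> v11
  v5 = c.a.0 | 0 | d.d.(0 | 0) ⊢ ··c··> v12, ··d··> v13
  v6 = a.0 | b.0 | d.d.(0 | 0) ⊢ ··a··> v14, ··b··> v12, ··d··> v15
  v7 = c.a.0 | b.0 | d.(0 | 0) ⊢ ··b··> v13, ··c··> v15, ··d··> v16
  v8 = 0 | (0 + 0 + (0 + 0)) ⊢ ∅
  v9 = 0 | b.b.0 | d.d.(0 | 0) ⊢ ··b··> v14, ··d··> v17
  v10 = a.0 | b.b.0 | d.(0 | 0) ⊢ ··a··> v17, ··b··> v15, ··d··> v18
  v11 = c.a.0 | b.b.0 | (0 | 0) ⊢ ··b··> v16, ··c··> v18
  v12 = a.0 | 0 | d.d.(0 | 0) ⊢ ··a··> v19, ··d··> v20
  v13 = c.a.0 | 0 | d.(0 | 0) ⊢ ··c··> v20, ··d··> v21
  v14 = 0 | b.0 | d.d.(0 | 0) ⊢ ··b··> v19, ··d··> v22
  v15 = a.0 | b.0 | d.(0 | 0) ⊢ ··a··> v22, ··b··> v20, ··d··> v23
  v16 = c.a.0 | b.0 | (0 | 0) ⊢ ··b··> v21, ··c··> v23
  v17 = 0 | b.b.0 | d.(0 | 0) ⊢ ··b··> v22, ··d··> v24
  v18 = a.0 | b.b.0 | (0 | 0) ⊢ ··a··> v24, ··b··> v23
  v19 = 0 | 0 | d.d.(0 | 0) ⊢ ··d··> v25
  v20 = a.0 | 0 | d.(0 | 0) ⊢ ··a··> v25, ··d··> v26
  v21 = c.a.0 | 0 | (0 | 0) ⊢ ··c··> v26
  v22 = 0 | b.0 | d.(0 | 0) ⊢ ··b··> v25, ··d··> v27
  v23 = a.0 | b.0 | (0 | 0) ⊢ ··a··> v27, ··b··> v26
  v24 = 0 | b.b.0 | (0 | 0) ⊢ ··b··> v27
  v25 = 0 | 0 | d.(0 | 0) ⊢ ··d··> v28
  v26 = a.0 | 0 | (0 | 0) ⊢ ··a··> v28
  v27 = 0 | b.0 | (0 | 0) ⊢ ··b··> v28
  v28 = 0 | 0 | (0 | 0) ⊢ ∅
Coarsest stable partition (strong bisimilarity classes):
  B0 = {u0}
  B1 = {u2, u20, v19}
  B2 = {u26, u8, v2, v25}
  B3 = {u17, u29, v28, v8}
  B4 = {u3, v3}
  B5 = {u10, v10}
  B6 = {u15, v15}
  B7 = {u24, v23}
  B8 = {u27, v26}
  B9 = {u28, v27}
  B10 = {u23, v22}
  B11 = {u21, v20}
  B12 = {u18, v17}
  B13 = {u25, v24}
  B14 = {u19, v18}
  B15 = {u9, v9}
  B16 = {u14, v14}
  B17 = {u6, v6}
  B18 = {u12, v12}
  B19 = {u1, v1}
  B20 = {u7, v7}
  B21 = {u16, v16}
  B22 = {u22, v21}
  B23 = {u13, v13}
  B24 = {u5, v5}
  B25 = {u4, v4}
  B26 = {u11, v11}
  B27 = {v0}
u0 ∈ B0, v0 ∈ B27 → different blocks

NO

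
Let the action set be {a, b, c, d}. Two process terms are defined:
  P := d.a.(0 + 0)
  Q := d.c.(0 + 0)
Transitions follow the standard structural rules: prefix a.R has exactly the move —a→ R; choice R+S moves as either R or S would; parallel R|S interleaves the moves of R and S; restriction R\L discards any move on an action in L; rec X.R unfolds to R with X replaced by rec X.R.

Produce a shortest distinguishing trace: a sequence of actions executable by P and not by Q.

da

Reachable graph of P (3 states):
  p0 = d.a.(0 + 0) → —d→ p1
  p1 = a.(0 + 0) → —a→ p2
  p2 = 0 + 0 → stopped
Reachable graph of Q (3 states):
  q0 = d.c.(0 + 0) → —d→ q1
  q1 = c.(0 + 0) → —c→ q2
  q2 = 0 + 0 → stopped
Trace ⟨da⟩ through P, begin at {p0}:
  [1] d ⇒ {p1}
  [2] a ⇒ {p2}
  — P admits the full trace.
Trace ⟨da⟩ through Q, begin at {q0}:
  [1] d ⇒ {q1}
  [2] a ⇒ ∅ (Q stuck)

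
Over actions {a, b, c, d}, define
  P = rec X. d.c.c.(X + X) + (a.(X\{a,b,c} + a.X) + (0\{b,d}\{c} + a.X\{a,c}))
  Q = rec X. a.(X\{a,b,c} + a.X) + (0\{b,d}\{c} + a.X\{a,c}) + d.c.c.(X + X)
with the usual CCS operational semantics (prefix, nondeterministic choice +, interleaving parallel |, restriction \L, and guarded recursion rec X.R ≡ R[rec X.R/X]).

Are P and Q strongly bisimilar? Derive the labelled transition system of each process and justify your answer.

P's transition system — 8 states:
  u0 = rec X. d.c.c.(X + X) + (a.(X\{a,b,c} + a.X) + (0\{b,d}\{c} + a.X\{a,c})) → --a--▸ u1, --a--▸ u2, --d--▸ u3
  u1 = (rec X. d.c.c.(X + X) + (a.(X\{a,b,c} + a.X) + (0\{b,d}\{c} + a.X\{a,c})))\{a,b,c} + a.(rec X. d.c.c.(X + X) + (a.(X\{a,b,c} + a.X) + (0\{b,d}\{c} + a.X\{a,c}))) → --a--▸ u0, --d--▸ u4
  u2 = (rec X. d.c.c.(X + X) + (a.(X\{a,b,c} + a.X) + (0\{b,d}\{c} + a.X\{a,c})))\{a,c} → --d--▸ u5
  u3 = c.c.((rec X. d.c.c.(X + X) + (a.(X\{a,b,c} + a.X) + (0\{b,d}\{c} + a.X\{a,c}))) + (rec X. d.c.c.(X + X) + (a.(X\{a,b,c} + a.X) + (0\{b,d}\{c} + a.X\{a,c})))) → --c--▸ u6
  u4 = (c.c.((rec X. d.c.c.(X + X) + (a.(X\{a,b,c} + a.X) + (0\{b,d}\{c} + a.X\{a,c}))) + (rec X. d.c.c.(X + X) + (a.(X\{a,b,c} + a.X) + (0\{b,d}\{c} + a.X\{a,c})))))\{a,b,c} → (no moves)
  u5 = (c.c.((rec X. d.c.c.(X + X) + (a.(X\{a,b,c} + a.X) + (0\{b,d}\{c} + a.X\{a,c}))) + (rec X. d.c.c.(X + X) + (a.(X\{a,b,c} + a.X) + (0\{b,d}\{c} + a.X\{a,c})))))\{a,c} → (no moves)
  u6 = c.((rec X. d.c.c.(X + X) + (a.(X\{a,b,c} + a.X) + (0\{b,d}\{c} + a.X\{a,c}))) + (rec X. d.c.c.(X + X) + (a.(X\{a,b,c} + a.X) + (0\{b,d}\{c} + a.X\{a,c})))) → --c--▸ u7
  u7 = (rec X. d.c.c.(X + X) + (a.(X\{a,b,c} + a.X) + (0\{b,d}\{c} + a.X\{a,c}))) + (rec X. d.c.c.(X + X) + (a.(X\{a,b,c} + a.X) + (0\{b,d}\{c} + a.X\{a,c}))) → --a--▸ u1, --a--▸ u2, --d--▸ u3
Q's transition system — 8 states:
  v0 = rec X. a.(X\{a,b,c} + a.X) + (0\{b,d}\{c} + a.X\{a,c}) + d.c.c.(X + X) → --a--▸ v1, --a--▸ v2, --d--▸ v3
  v1 = (rec X. a.(X\{a,b,c} + a.X) + (0\{b,d}\{c} + a.X\{a,c}) + d.c.c.(X + X))\{a,b,c} + a.(rec X. a.(X\{a,b,c} + a.X) + (0\{b,d}\{c} + a.X\{a,c}) + d.c.c.(X + X)) → --a--▸ v0, --d--▸ v4
  v2 = (rec X. a.(X\{a,b,c} + a.X) + (0\{b,d}\{c} + a.X\{a,c}) + d.c.c.(X + X))\{a,c} → --d--▸ v5
  v3 = c.c.((rec X. a.(X\{a,b,c} + a.X) + (0\{b,d}\{c} + a.X\{a,c}) + d.c.c.(X + X)) + (rec X. a.(X\{a,b,c} + a.X) + (0\{b,d}\{c} + a.X\{a,c}) + d.c.c.(X + X))) → --c--▸ v6
  v4 = (c.c.((rec X. a.(X\{a,b,c} + a.X) + (0\{b,d}\{c} + a.X\{a,c}) + d.c.c.(X + X)) + (rec X. a.(X\{a,b,c} + a.X) + (0\{b,d}\{c} + a.X\{a,c}) + d.c.c.(X + X))))\{a,b,c} → (no moves)
  v5 = (c.c.((rec X. a.(X\{a,b,c} + a.X) + (0\{b,d}\{c} + a.X\{a,c}) + d.c.c.(X + X)) + (rec X. a.(X\{a,b,c} + a.X) + (0\{b,d}\{c} + a.X\{a,c}) + d.c.c.(X + X))))\{a,c} → (no moves)
  v6 = c.((rec X. a.(X\{a,b,c} + a.X) + (0\{b,d}\{c} + a.X\{a,c}) + d.c.c.(X + X)) + (rec X. a.(X\{a,b,c} + a.X) + (0\{b,d}\{c} + a.X\{a,c}) + d.c.c.(X + X))) → --c--▸ v7
  v7 = (rec X. a.(X\{a,b,c} + a.X) + (0\{b,d}\{c} + a.X\{a,c}) + d.c.c.(X + X)) + (rec X. a.(X\{a,b,c} + a.X) + (0\{b,d}\{c} + a.X\{a,c}) + d.c.c.(X + X)) → --a--▸ v1, --a--▸ v2, --d--▸ v3
Coarsest stable partition (strong bisimilarity classes):
  B0 = {u0, u7, v0, v7}
  B1 = {u1, v1}
  B2 = {u4, u5, v4, v5}
  B3 = {u2, v2}
  B4 = {u3, v3}
  B5 = {u6, v6}
u0 ∈ B0, v0 ∈ B0 → same block

bisimilar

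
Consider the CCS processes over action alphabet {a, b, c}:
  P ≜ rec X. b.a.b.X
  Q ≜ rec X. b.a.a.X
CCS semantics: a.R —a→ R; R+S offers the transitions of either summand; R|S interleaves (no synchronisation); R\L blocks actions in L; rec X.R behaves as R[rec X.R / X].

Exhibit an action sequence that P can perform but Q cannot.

bab

LTS(P): 3 reachable states
  p0 = rec X. b.a.b.X → ··b··> p1
  p1 = a.b.(rec X. b.a.b.X) → ··a··> p2
  p2 = b.(rec X. b.a.b.X) → ··b··> p0
LTS(Q): 3 reachable states
  q0 = rec X. b.a.a.X → ··b··> q1
  q1 = a.a.(rec X. b.a.a.X) → ··a··> q2
  q2 = a.(rec X. b.a.a.X) → ··a··> q0
Run σ = ⟨bab⟩ on P: start {p0}
  after b @ step 1: {p1}
  after a @ step 2: {p2}
  after b @ step 3: {p0}
  ✓ P
Run σ = ⟨bab⟩ on Q: start {q0}
  after b @ step 1: {q1}
  after a @ step 2: {q2}
  after b @ step 3: ∅  — Q cannot continue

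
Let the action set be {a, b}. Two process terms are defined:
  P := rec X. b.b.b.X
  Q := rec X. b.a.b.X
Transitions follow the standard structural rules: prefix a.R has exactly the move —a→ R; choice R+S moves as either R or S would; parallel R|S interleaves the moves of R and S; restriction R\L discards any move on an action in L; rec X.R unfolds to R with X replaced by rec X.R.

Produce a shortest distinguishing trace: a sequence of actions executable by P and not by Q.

bb

Reachable graph of P (3 states):
  s0 = rec X. b.b.b.X :: =b=> s1
  s1 = b.b.(rec X. b.b.b.X) :: =b=> s2
  s2 = b.(rec X. b.b.b.X) :: =b=> s0
Reachable graph of Q (3 states):
  t0 = rec X. b.a.b.X :: =b=> t1
  t1 = a.b.(rec X. b.a.b.X) :: =a=> t2
  t2 = b.(rec X. b.a.b.X) :: =b=> t0
Trace ⟨bb⟩ through P, begin at {s0}:
  [1] b ⇒ {s1}
  [2] b ⇒ {s2}
  ✓ P
Trace ⟨bb⟩ through Q, begin at {t0}:
  [1] b ⇒ {t1}
  [2] b ⇒ ∅ (Q stuck)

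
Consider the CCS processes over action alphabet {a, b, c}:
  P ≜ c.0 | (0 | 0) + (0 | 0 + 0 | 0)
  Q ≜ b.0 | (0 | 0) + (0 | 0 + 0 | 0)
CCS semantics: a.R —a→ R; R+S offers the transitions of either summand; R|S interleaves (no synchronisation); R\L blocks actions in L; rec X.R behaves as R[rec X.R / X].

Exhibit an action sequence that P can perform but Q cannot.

c

LTS(P): 2 reachable states
  s0 = c.0 | (0 | 0) + (0 | 0 + 0 | 0) has moves =c=> s1
  s1 = 0 | (0 | 0) has moves ·
LTS(Q): 2 reachable states
  t0 = b.0 | (0 | 0) + (0 | 0 + 0 | 0) has moves =b=> t1
  t1 = 0 | (0 | 0) has moves ·
Executing c from P (initial set {s0}):
  step 1 (c): {s1}
  ✓ P
Executing c from Q (initial set {t0}):
  step 1 (c): no successor for Q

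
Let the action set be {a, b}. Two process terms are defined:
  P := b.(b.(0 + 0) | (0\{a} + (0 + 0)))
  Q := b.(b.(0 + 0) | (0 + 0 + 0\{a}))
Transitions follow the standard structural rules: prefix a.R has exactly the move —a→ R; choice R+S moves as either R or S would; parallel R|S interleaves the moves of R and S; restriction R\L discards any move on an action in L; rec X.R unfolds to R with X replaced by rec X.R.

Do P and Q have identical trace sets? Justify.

LTS(P): 3 reachable states
  m0 = b.(b.(0 + 0) | (0\{a} + (0 + 0))) | --b--▸ m1
  m1 = b.(0 + 0) | (0\{a} + (0 + 0)) | --b--▸ m2
  m2 = (0 + 0) | (0\{a} + (0 + 0)) | stopped
LTS(Q): 3 reachable states
  n0 = b.(b.(0 + 0) | (0 + 0 + 0\{a})) | --b--▸ n1
  n1 = b.(0 + 0) | (0 + 0 + 0\{a}) | --b--▸ n2
  n2 = (0 + 0) | (0 + 0 + 0\{a}) | stopped
Coarsest stable partition (strong bisimilarity classes):
  B0 = {m0, n0}
  B1 = {m1, n1}
  B2 = {m2, n2}
m0 ∈ B0, n0 ∈ B0 → same block
Bisimilar ⇒ trace-equivalent.

YES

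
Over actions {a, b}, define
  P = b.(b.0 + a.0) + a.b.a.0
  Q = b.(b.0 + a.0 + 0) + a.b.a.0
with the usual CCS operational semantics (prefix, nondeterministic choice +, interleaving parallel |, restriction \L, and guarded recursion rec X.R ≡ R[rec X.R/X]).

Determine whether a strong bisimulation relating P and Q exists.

LTS(P): 5 reachable states
  m0 = b.(b.0 + a.0) + a.b.a.0 :: —a→ m1, —b→ m2
  m1 = b.a.0 :: —b→ m3
  m2 = b.0 + a.0 :: —a→ m4, —b→ m4
  m3 = a.0 :: —a→ m4
  m4 = 0 :: ·
LTS(Q): 5 reachable states
  n0 = b.(b.0 + a.0 + 0) + a.b.a.0 :: —a→ n1, —b→ n2
  n1 = b.a.0 :: —b→ n3
  n2 = b.0 + a.0 + 0 :: —a→ n4, —b→ n4
  n3 = a.0 :: —a→ n4
  n4 = 0 :: ·
Partition-refinement fixed point:
  B0 = {m0, n0}
  B1 = {m2, n2}
  B2 = {m4, n4}
  B3 = {m1, n1}
  B4 = {m3, n3}
m0 ∈ B0, n0 ∈ B0 → same block

P ~ Q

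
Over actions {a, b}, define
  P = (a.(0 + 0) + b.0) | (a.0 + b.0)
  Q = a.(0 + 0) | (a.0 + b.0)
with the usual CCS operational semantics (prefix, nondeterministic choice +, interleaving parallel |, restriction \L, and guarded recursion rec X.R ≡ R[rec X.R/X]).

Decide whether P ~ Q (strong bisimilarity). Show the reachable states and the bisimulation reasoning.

P ≁ Q

P's transition system — 6 states:
  s0 = (a.(0 + 0) + b.0) | (a.0 + b.0) → —a→ s1, —a→ s2, —b→ s2, —b→ s3
  s1 = (0 + 0) | (a.0 + b.0) → —a→ s4, —b→ s4
  s2 = (a.(0 + 0) + b.0) | 0 → —a→ s4, —b→ s5
  s3 = 0 | (a.0 + b.0) → —a→ s5, —b→ s5
  s4 = (0 + 0) | 0 → ∅
  s5 = 0 | 0 → ∅
Q's transition system — 4 states:
  t0 = a.(0 + 0) | (a.0 + b.0) → —a→ t1, —a→ t2, —b→ t2
  t1 = (0 + 0) | (a.0 + b.0) → —a→ t3, —b→ t3
  t2 = a.(0 + 0) | 0 → —a→ t3
  t3 = (0 + 0) | 0 → ∅
Coarsest stable partition (strong bisimilarity classes):
  B0 = {s0}
  B1 = {s1, s2, s3, t1}
  B2 = {s4, s5, t3}
  B3 = {t0}
  B4 = {t2}
s0 ∈ B0, t0 ∈ B3 → different blocks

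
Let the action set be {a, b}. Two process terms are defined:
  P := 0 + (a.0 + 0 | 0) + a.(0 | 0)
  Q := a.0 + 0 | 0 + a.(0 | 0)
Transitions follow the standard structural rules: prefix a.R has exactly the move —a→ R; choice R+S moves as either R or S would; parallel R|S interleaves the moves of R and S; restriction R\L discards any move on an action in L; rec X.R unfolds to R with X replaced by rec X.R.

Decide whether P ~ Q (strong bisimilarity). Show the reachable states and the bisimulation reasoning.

P ~ Q

LTS(P): 3 reachable states
  m0 = 0 + (a.0 + 0 | 0) + a.(0 | 0) | —a→ m1, —a→ m2
  m1 = 0 | stopped
  m2 = 0 | 0 | stopped
LTS(Q): 3 reachable states
  n0 = a.0 + 0 | 0 + a.(0 | 0) | —a→ n1, —a→ n2
  n1 = 0 | stopped
  n2 = 0 | 0 | stopped
Bisimilarity quotient blocks:
  B0 = {m0, n0}
  B1 = {m1, m2, n1, n2}
m0 ∈ B0, n0 ∈ B0 → same block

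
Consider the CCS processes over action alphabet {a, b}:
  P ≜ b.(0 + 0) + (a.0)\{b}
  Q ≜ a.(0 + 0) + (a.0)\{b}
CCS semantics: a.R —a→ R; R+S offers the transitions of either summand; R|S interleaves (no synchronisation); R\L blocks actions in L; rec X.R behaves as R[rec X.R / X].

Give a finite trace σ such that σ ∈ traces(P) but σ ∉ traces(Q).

b

P's transition system — 3 states:
  u0 = b.(0 + 0) + (a.0)\{b} ⊢ =a=> u1, =b=> u2
  u1 = 0\{b} ⊢ ∅
  u2 = 0 + 0 ⊢ ∅
Q's transition system — 3 states:
  v0 = a.(0 + 0) + (a.0)\{b} ⊢ =a=> v1, =a=> v2
  v1 = 0 + 0 ⊢ ∅
  v2 = 0\{b} ⊢ ∅
Executing b from P (initial set {u0}):
  [1] b ⇒ {u2}
  — P admits the full trace.
Executing b from Q (initial set {v0}):
  [1] b ⇒ no successor for Q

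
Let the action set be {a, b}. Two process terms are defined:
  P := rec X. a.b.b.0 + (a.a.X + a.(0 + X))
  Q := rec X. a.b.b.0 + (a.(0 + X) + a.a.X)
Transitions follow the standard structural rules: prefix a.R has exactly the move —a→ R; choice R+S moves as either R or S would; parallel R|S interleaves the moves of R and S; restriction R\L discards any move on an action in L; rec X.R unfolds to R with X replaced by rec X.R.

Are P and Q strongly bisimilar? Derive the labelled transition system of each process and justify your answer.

bisimilar

P's transition system — 6 states:
  m0 = rec X. a.b.b.0 + (a.a.X + a.(0 + X)) → —a→ m1, —a→ m2, —a→ m3
  m1 = 0 + (rec X. a.b.b.0 + (a.a.X + a.(0 + X))) → —a→ m1, —a→ m2, —a→ m3
  m2 = a.(rec X. a.b.b.0 + (a.a.X + a.(0 + X))) → —a→ m0
  m3 = b.b.0 → —b→ m4
  m4 = b.0 → —b→ m5
  m5 = 0 → stopped
Q's transition system — 6 states:
  n0 = rec X. a.b.b.0 + (a.(0 + X) + a.a.X) → —a→ n1, —a→ n2, —a→ n3
  n1 = 0 + (rec X. a.b.b.0 + (a.(0 + X) + a.a.X)) → —a→ n1, —a→ n2, —a→ n3
  n2 = a.(rec X. a.b.b.0 + (a.(0 + X) + a.a.X)) → —a→ n0
  n3 = b.b.0 → —b→ n4
  n4 = b.0 → —b→ n5
  n5 = 0 → stopped
Coarsest stable partition (strong bisimilarity classes):
  B0 = {m0, m1, n0, n1}
  B1 = {m2, n2}
  B2 = {m3, n3}
  B3 = {m4, n4}
  B4 = {m5, n5}
m0 ∈ B0, n0 ∈ B0 → same block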